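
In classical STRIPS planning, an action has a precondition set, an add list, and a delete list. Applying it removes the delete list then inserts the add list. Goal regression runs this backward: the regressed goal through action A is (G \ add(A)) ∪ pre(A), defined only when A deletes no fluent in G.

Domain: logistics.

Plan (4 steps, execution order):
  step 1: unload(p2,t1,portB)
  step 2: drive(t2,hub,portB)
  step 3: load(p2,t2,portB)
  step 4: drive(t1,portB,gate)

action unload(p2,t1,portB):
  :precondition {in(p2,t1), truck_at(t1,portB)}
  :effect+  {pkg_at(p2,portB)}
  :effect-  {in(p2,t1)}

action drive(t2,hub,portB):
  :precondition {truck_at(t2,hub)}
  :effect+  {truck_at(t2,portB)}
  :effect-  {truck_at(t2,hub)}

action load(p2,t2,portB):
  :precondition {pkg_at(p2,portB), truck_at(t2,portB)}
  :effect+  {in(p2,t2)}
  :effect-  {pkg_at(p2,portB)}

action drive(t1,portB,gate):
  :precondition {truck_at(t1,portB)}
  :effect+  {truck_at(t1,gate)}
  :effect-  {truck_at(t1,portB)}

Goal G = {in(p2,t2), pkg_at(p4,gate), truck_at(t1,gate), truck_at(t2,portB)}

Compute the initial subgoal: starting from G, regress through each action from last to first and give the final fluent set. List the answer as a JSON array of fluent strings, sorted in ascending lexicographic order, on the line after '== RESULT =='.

Regress step by step:
  through step 4 (drive(t1,portB,gate)): drop {truck_at(t1,gate)}, keep {in(p2,t2), pkg_at(p4,gate), truck_at(t2,portB)}, require {truck_at(t1,portB)}
    → {in(p2,t2), pkg_at(p4,gate), truck_at(t1,portB), truck_at(t2,portB)}
  through step 3 (load(p2,t2,portB)): drop {in(p2,t2)}, keep {pkg_at(p4,gate), truck_at(t1,portB), truck_at(t2,portB)}, require {pkg_at(p2,portB), truck_at(t2,portB)}
    → {pkg_at(p2,portB), pkg_at(p4,gate), truck_at(t1,portB), truck_at(t2,portB)}
  through step 2 (drive(t2,hub,portB)): drop {truck_at(t2,portB)}, keep {pkg_at(p2,portB), pkg_at(p4,gate), truck_at(t1,portB)}, require {truck_at(t2,hub)}
    → {pkg_at(p2,portB), pkg_at(p4,gate), truck_at(t1,portB), truck_at(t2,hub)}
  through step 1 (unload(p2,t1,portB)): drop {pkg_at(p2,portB)}, keep {pkg_at(p4,gate), truck_at(t1,portB), truck_at(t2,hub)}, require {in(p2,t1), truck_at(t1,portB)}
    → {in(p2,t1), pkg_at(p4,gate), truck_at(t1,portB), truck_at(t2,hub)}

== RESULT ==
["in(p2,t1)", "pkg_at(p4,gate)", "truck_at(t1,portB)", "truck_at(t2,hub)"]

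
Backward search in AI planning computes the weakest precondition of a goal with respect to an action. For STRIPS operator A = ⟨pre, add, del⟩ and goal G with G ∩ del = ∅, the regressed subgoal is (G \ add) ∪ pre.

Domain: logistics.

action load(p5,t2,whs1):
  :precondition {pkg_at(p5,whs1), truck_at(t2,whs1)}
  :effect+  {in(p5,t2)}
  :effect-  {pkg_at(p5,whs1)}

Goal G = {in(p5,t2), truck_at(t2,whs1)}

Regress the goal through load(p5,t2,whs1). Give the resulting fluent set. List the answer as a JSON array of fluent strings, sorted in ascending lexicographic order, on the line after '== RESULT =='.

Compute (G \ add) ∪ pre:
  G ∩ del = {}  (empty — regression defined)
  G \ add = {in(p5,t2), truck_at(t2,whs1)} \ {in(p5,t2)} = {truck_at(t2,whs1)}
  ∪ pre   = {truck_at(t2,whs1)} ∪ {pkg_at(p5,whs1), truck_at(t2,whs1)}
          = {pkg_at(p5,whs1), truck_at(t2,whs1)}

== RESULT ==
["pkg_at(p5,whs1)", "truck_at(t2,whs1)"]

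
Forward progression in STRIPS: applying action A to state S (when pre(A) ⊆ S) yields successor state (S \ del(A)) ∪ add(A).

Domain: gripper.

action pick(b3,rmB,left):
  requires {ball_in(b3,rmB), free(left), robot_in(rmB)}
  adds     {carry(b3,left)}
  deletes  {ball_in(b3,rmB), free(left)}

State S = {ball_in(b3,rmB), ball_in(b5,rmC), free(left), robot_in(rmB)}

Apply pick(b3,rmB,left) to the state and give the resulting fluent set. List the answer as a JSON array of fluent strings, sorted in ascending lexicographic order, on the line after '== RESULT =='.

Progress:
  pre ⊆ S: {ball_in(b3,rmB), free(left), robot_in(rmB)} ⊆ S  — applicable
  S \ del = {ball_in(b5,rmC), robot_in(rmB)}
  ∪ add   = {ball_in(b5,rmC), carry(b3,left), robot_in(rmB)}

== RESULT ==
["ball_in(b5,rmC)", "carry(b3,left)", "robot_in(rmB)"]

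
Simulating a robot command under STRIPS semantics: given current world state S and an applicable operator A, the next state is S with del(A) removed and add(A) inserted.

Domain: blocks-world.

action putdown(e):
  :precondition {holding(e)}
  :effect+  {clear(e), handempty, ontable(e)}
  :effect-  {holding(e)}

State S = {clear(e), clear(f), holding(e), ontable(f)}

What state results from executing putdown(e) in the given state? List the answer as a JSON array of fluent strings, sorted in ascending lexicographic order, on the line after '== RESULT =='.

Progress:
  pre ⊆ S: {holding(e)} ⊆ S  — applicable
  S \ del = {clear(e), clear(f), ontable(f)}
  ∪ add   = {clear(e), clear(f), handempty, ontable(e), ontable(f)}

== RESULT ==
["clear(e)", "clear(f)", "handempty", "ontable(e)", "ontable(f)"]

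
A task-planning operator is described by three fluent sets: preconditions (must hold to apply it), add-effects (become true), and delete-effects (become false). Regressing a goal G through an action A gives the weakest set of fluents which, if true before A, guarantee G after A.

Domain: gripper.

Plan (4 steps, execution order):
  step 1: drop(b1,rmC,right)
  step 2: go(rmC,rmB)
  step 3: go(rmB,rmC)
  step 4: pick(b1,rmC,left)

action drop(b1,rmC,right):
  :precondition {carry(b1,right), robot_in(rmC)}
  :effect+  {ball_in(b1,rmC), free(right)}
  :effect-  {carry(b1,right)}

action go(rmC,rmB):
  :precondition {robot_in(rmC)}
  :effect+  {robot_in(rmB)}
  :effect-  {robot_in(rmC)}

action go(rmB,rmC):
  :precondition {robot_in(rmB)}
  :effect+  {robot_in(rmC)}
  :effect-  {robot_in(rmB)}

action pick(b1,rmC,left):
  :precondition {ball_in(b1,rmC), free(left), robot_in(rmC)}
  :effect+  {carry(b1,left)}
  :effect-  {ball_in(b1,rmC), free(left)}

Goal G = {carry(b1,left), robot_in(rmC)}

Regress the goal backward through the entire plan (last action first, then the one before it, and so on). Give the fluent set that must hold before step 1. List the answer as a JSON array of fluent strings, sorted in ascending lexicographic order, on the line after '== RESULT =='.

Work backward from the goal:
  through step 4 (pick(b1,rmC,left)): drop {carry(b1,left)}, keep {robot_in(rmC)}, require {ball_in(b1,rmC), free(left), robot_in(rmC)}
    → {ball_in(b1,rmC), free(left), robot_in(rmC)}
  through step 3 (go(rmB,rmC)): drop {robot_in(rmC)}, keep {ball_in(b1,rmC), free(left)}, require {robot_in(rmB)}
    → {ball_in(b1,rmC), free(left), robot_in(rmB)}
  through step 2 (go(rmC,rmB)): drop {robot_in(rmB)}, keep {ball_in(b1,rmC), free(left)}, require {robot_in(rmC)}
    → {ball_in(b1,rmC), free(left), robot_in(rmC)}
  through step 1 (drop(b1,rmC,right)): drop {ball_in(b1,rmC)}, keep {free(left), robot_in(rmC)}, require {carry(b1,right), robot_in(rmC)}
    → {carry(b1,right), free(left), robot_in(rmC)}

== RESULT ==
["carry(b1,right)", "free(left)", "robot_in(rmC)"]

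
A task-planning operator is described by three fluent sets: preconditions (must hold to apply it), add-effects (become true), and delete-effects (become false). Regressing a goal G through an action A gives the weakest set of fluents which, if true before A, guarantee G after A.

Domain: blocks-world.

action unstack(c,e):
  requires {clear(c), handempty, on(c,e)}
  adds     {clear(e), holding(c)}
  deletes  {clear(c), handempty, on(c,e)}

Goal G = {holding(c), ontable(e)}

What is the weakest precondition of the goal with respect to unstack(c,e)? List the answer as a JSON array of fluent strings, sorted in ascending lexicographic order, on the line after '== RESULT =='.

Compute (G \ add) ∪ pre:
  G ∩ del = {}  (empty — regression defined)
  G \ add = {holding(c), ontable(e)} \ {clear(e), holding(c)} = {ontable(e)}
  ∪ pre   = {ontable(e)} ∪ {clear(c), handempty, on(c,e)}
          = {clear(c), handempty, on(c,e), ontable(e)}

== RESULT ==
["clear(c)", "handempty", "on(c,e)", "ontable(e)"]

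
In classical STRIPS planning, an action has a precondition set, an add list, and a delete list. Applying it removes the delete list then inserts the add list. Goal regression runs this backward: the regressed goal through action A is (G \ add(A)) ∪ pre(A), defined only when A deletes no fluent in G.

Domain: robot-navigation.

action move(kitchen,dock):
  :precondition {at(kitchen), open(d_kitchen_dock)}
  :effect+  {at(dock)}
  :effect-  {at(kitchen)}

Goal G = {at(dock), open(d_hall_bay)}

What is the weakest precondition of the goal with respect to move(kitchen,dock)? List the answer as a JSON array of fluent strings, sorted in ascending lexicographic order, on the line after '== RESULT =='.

Regress:
  G ∩ del = {}  (empty — regression defined)
  G \ add = {at(dock), open(d_hall_bay)} \ {at(dock)} = {open(d_hall_bay)}
  ∪ pre   = {open(d_hall_bay)} ∪ {at(kitchen), open(d_kitchen_dock)}
          = {at(kitchen), open(d_hall_bay), open(d_kitchen_dock)}

== RESULT ==
["at(kitchen)", "open(d_hall_bay)", "open(d_kitchen_dock)"]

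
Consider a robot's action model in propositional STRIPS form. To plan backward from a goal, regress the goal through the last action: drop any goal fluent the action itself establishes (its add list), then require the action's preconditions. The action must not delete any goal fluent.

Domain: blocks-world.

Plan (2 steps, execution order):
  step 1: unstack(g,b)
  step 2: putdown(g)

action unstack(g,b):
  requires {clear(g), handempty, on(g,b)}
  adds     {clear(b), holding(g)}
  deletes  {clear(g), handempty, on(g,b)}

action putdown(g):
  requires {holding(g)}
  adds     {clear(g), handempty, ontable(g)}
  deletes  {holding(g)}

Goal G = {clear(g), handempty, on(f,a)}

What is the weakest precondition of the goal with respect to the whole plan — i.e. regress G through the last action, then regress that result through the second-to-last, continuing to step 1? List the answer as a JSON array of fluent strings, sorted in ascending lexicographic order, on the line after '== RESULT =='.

Regress step by step:
  through step 2 (putdown(g)): drop {clear(g), handempty}, keep {on(f,a)}, require {holding(g)}
    → {holding(g), on(f,a)}
  through step 1 (unstack(g,b)): drop {holding(g)}, keep {on(f,a)}, require {clear(g), handempty, on(g,b)}
    → {clear(g), handempty, on(f,a), on(g,b)}

== RESULT ==
["clear(g)", "handempty", "on(f,a)", "on(g,b)"]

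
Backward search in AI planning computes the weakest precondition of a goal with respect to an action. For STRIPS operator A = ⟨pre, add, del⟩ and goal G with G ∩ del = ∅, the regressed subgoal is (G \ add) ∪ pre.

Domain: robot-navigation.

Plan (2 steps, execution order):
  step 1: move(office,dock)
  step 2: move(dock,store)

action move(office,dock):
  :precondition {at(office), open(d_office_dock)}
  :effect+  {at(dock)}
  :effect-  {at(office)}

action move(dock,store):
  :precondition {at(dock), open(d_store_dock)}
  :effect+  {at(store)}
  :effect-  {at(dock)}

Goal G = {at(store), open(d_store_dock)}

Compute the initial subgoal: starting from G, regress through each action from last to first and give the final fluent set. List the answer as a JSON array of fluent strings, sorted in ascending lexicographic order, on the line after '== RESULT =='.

Regress step by step:
  through step 2 (move(dock,store)): drop {at(store)}, keep {open(d_store_dock)}, require {at(dock), open(d_store_dock)}
    → {at(dock), open(d_store_dock)}
  through step 1 (move(office,dock)): drop {at(dock)}, keep {open(d_store_dock)}, require {at(office), open(d_office_dock)}
    → {at(office), open(d_office_dock), open(d_store_dock)}

== RESULT ==
["at(office)", "open(d_office_dock)", "open(d_store_dock)"]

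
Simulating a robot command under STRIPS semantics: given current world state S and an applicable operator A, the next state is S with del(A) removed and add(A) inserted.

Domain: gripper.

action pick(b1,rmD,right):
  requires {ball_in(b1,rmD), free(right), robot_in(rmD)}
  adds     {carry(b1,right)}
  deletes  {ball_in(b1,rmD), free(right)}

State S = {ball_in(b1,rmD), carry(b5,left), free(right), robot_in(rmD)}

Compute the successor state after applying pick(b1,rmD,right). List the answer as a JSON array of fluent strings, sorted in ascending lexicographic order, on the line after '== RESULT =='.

Compute (S \ del) ∪ add:
  pre ⊆ S: {ball_in(b1,rmD), free(right), robot_in(rmD)} ⊆ S  — applicable
  S \ del = {carry(b5,left), robot_in(rmD)}
  ∪ add   = {carry(b1,right), carry(b5,left), robot_in(rmD)}

== RESULT ==
["carry(b1,right)", "carry(b5,left)", "robot_in(rmD)"]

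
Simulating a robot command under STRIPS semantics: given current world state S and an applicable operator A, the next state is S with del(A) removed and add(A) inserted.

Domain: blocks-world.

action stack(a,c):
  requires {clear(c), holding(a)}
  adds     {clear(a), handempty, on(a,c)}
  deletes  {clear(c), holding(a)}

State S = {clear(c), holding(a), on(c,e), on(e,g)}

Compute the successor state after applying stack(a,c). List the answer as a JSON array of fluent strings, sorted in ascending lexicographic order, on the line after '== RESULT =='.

Progress:
  pre ⊆ S: {clear(c), holding(a)} ⊆ S  — applicable
  S \ del = {on(c,e), on(e,g)}
  ∪ add   = {clear(a), handempty, on(a,c), on(c,e), on(e,g)}

== RESULT ==
["clear(a)", "handempty", "on(a,c)", "on(c,e)", "on(e,g)"]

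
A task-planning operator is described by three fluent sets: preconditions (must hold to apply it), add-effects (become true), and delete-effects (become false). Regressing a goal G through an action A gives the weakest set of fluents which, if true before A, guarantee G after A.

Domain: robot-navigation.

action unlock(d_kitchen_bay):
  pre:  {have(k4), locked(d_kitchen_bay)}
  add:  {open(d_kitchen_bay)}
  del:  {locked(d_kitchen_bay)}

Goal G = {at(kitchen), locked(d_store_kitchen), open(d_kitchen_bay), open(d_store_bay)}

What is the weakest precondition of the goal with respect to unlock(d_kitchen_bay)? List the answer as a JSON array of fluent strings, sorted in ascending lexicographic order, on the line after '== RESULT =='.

Compute (G \ add) ∪ pre:
  G ∩ del = {}  (empty — regression defined)
  G \ add = {at(kitchen), locked(d_store_kitchen), open(d_kitchen_bay), open(d_store_bay)} \ {open(d_kitchen_bay)} = {at(kitchen), locked(d_store_kitchen), open(d_store_bay)}
  ∪ pre   = {at(kitchen), locked(d_store_kitchen), open(d_store_bay)} ∪ {have(k4), locked(d_kitchen_bay)}
          = {at(kitchen), have(k4), locked(d_kitchen_bay), locked(d_store_kitchen), open(d_store_bay)}

== RESULT ==
["at(kitchen)", "have(k4)", "locked(d_kitchen_bay)", "locked(d_store_kitchen)", "open(d_store_bay)"]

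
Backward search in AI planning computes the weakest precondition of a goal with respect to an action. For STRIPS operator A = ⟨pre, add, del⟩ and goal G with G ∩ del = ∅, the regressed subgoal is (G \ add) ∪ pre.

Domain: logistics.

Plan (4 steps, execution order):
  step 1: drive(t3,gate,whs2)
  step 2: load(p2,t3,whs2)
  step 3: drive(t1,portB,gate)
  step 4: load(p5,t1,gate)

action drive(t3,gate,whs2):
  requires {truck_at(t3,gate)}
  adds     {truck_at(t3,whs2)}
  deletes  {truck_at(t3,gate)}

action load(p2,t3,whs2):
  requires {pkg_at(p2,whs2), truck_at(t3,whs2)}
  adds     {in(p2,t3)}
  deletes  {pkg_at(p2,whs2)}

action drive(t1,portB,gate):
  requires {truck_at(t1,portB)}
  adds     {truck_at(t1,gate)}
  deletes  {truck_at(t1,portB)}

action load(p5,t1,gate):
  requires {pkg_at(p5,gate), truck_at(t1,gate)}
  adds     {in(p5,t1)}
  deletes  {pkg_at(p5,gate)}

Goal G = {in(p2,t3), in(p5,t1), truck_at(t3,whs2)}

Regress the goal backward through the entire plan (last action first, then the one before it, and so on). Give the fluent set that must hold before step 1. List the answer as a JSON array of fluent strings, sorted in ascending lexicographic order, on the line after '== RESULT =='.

Work backward from the goal:
  through step 4 (load(p5,t1,gate)): drop {in(p5,t1)}, keep {in(p2,t3), truck_at(t3,whs2)}, require {pkg_at(p5,gate), truck_at(t1,gate)}
    → {in(p2,t3), pkg_at(p5,gate), truck_at(t1,gate), truck_at(t3,whs2)}
  through step 3 (drive(t1,portB,gate)): drop {truck_at(t1,gate)}, keep {in(p2,t3), pkg_at(p5,gate), truck_at(t3,whs2)}, require {truck_at(t1,portB)}
    → {in(p2,t3), pkg_at(p5,gate), truck_at(t1,portB), truck_at(t3,whs2)}
  through step 2 (load(p2,t3,whs2)): drop {in(p2,t3)}, keep {pkg_at(p5,gate), truck_at(t1,portB), truck_at(t3,whs2)}, require {pkg_at(p2,whs2), truck_at(t3,whs2)}
    → {pkg_at(p2,whs2), pkg_at(p5,gate), truck_at(t1,portB), truck_at(t3,whs2)}
  through step 1 (drive(t3,gate,whs2)): drop {truck_at(t3,whs2)}, keep {pkg_at(p2,whs2), pkg_at(p5,gate), truck_at(t1,portB)}, require {truck_at(t3,gate)}
    → {pkg_at(p2,whs2), pkg_at(p5,gate), truck_at(t1,portB), truck_at(t3,gate)}

== RESULT ==
["pkg_at(p2,whs2)", "pkg_at(p5,gate)", "truck_at(t1,portB)", "truck_at(t3,gate)"]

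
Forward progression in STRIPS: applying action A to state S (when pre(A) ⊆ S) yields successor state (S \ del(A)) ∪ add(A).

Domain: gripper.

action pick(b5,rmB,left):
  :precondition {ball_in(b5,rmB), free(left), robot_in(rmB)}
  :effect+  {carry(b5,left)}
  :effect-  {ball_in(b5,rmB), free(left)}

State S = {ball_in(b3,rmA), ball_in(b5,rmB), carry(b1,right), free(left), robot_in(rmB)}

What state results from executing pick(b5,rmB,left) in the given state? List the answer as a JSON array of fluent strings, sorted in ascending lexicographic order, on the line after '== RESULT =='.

Progress:
  pre ⊆ S: {ball_in(b5,rmB), free(left), robot_in(rmB)} ⊆ S  — applicable
  S \ del = {ball_in(b3,rmA), carry(b1,right), robot_in(rmB)}
  ∪ add   = {ball_in(b3,rmA), carry(b1,right), carry(b5,left), robot_in(rmB)}

== RESULT ==
["ball_in(b3,rmA)", "carry(b1,right)", "carry(b5,left)", "robot_in(rmB)"]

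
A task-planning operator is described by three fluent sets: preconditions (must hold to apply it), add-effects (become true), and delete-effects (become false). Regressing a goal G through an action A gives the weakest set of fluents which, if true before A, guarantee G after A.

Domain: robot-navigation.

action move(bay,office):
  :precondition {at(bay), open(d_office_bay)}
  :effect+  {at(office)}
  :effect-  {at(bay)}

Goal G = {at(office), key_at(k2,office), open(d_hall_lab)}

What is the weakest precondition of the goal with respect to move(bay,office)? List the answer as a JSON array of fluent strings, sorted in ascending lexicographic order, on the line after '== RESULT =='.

Regress:
  G ∩ del = {}  (empty — regression defined)
  G \ add = {at(office), key_at(k2,office), open(d_hall_lab)} \ {at(office)} = {key_at(k2,office), open(d_hall_lab)}
  ∪ pre   = {key_at(k2,office), open(d_hall_lab)} ∪ {at(bay), open(d_office_bay)}
          = {at(bay), key_at(k2,office), open(d_hall_lab), open(d_office_bay)}

== RESULT ==
["at(bay)", "key_at(k2,office)", "open(d_hall_lab)", "open(d_office_bay)"]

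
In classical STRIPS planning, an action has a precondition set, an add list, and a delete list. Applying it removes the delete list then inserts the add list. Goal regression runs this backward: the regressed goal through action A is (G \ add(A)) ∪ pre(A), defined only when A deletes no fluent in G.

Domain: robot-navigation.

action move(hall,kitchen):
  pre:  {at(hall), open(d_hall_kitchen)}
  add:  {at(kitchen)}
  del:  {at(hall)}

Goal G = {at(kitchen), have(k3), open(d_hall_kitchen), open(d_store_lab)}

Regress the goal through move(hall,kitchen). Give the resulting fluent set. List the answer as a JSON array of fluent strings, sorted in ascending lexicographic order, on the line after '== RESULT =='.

Regress:
  G ∩ del = {}  (empty — regression defined)
  G \ add = {at(kitchen), have(k3), open(d_hall_kitchen), open(d_store_lab)} \ {at(kitchen)} = {have(k3), open(d_hall_kitchen), open(d_store_lab)}
  ∪ pre   = {have(k3), open(d_hall_kitchen), open(d_store_lab)} ∪ {at(hall), open(d_hall_kitchen)}
          = {at(hall), have(k3), open(d_hall_kitchen), open(d_store_lab)}

== RESULT ==
["at(hall)", "have(k3)", "open(d_hall_kitchen)", "open(d_store_lab)"]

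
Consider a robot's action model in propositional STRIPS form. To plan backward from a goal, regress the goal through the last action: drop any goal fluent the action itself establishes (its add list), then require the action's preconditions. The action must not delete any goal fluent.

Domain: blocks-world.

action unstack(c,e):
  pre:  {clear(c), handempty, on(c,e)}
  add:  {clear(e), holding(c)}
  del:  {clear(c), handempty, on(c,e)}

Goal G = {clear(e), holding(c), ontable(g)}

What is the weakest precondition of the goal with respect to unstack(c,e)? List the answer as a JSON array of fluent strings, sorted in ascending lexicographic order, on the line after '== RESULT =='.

Compute (G \ add) ∪ pre:
  G ∩ del = {}  (empty — regression defined)
  G \ add = {clear(e), holding(c), ontable(g)} \ {clear(e), holding(c)} = {ontable(g)}
  ∪ pre   = {ontable(g)} ∪ {clear(c), handempty, on(c,e)}
          = {clear(c), handempty, on(c,e), ontable(g)}

== RESULT ==
["clear(c)", "handempty", "on(c,e)", "ontable(g)"]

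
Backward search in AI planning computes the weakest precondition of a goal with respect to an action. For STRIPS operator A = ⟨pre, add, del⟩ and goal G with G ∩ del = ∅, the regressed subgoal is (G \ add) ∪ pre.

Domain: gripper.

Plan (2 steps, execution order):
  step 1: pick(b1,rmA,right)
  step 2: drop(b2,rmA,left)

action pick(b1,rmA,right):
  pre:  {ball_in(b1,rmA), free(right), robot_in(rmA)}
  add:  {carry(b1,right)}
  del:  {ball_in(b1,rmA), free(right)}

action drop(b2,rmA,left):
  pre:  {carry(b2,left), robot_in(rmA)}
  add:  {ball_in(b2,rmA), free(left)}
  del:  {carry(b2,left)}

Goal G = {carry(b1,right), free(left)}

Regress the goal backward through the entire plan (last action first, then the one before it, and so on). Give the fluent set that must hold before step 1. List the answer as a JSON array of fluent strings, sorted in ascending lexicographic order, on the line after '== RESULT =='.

Work backward from the goal:
  through step 2 (drop(b2,rmA,left)): drop {free(left)}, keep {carry(b1,right)}, require {carry(b2,left), robot_in(rmA)}
    → {carry(b1,right), carry(b2,left), robot_in(rmA)}
  through step 1 (pick(b1,rmA,right)): drop {carry(b1,right)}, keep {carry(b2,left), robot_in(rmA)}, require {ball_in(b1,rmA), free(right), robot_in(rmA)}
    → {ball_in(b1,rmA), carry(b2,left), free(right), robot_in(rmA)}

== RESULT ==
["ball_in(b1,rmA)", "carry(b2,left)", "free(right)", "robot_in(rmA)"]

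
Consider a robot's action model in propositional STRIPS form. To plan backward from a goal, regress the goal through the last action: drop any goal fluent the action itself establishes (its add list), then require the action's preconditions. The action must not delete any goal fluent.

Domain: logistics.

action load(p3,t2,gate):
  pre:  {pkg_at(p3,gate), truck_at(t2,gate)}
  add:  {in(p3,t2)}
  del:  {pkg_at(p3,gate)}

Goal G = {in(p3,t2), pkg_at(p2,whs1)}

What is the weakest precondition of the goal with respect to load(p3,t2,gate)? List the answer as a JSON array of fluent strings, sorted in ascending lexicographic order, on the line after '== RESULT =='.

Regress:
  G ∩ del = {}  (empty — regression defined)
  G \ add = {in(p3,t2), pkg_at(p2,whs1)} \ {in(p3,t2)} = {pkg_at(p2,whs1)}
  ∪ pre   = {pkg_at(p2,whs1)} ∪ {pkg_at(p3,gate), truck_at(t2,gate)}
          = {pkg_at(p2,whs1), pkg_at(p3,gate), truck_at(t2,gate)}

== RESULT ==
["pkg_at(p2,whs1)", "pkg_at(p3,gate)", "truck_at(t2,gate)"]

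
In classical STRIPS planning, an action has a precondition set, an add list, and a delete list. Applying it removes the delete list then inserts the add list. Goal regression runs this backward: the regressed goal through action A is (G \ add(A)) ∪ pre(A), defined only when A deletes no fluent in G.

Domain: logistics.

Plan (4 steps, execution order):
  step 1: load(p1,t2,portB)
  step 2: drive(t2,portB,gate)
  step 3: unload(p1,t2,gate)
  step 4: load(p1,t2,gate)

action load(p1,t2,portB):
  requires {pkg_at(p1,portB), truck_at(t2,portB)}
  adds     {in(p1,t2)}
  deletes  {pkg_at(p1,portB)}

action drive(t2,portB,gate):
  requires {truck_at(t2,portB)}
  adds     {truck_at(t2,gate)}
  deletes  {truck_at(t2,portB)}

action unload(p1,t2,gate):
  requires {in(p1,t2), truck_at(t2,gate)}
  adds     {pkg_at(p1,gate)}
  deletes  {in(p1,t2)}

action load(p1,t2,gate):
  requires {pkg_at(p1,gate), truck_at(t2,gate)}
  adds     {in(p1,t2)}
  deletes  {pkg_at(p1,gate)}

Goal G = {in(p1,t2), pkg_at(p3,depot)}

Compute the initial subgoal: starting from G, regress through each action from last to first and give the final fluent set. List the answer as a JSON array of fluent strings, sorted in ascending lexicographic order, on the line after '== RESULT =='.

Work backward from the goal:
  through step 4 (load(p1,t2,gate)): drop {in(p1,t2)}, keep {pkg_at(p3,depot)}, require {pkg_at(p1,gate), truck_at(t2,gate)}
    → {pkg_at(p1,gate), pkg_at(p3,depot), truck_at(t2,gate)}
  through step 3 (unload(p1,t2,gate)): drop {pkg_at(p1,gate)}, keep {pkg_at(p3,depot), truck_at(t2,gate)}, require {in(p1,t2), truck_at(t2,gate)}
    → {in(p1,t2), pkg_at(p3,depot), truck_at(t2,gate)}
  through step 2 (drive(t2,portB,gate)): drop {truck_at(t2,gate)}, keep {in(p1,t2), pkg_at(p3,depot)}, require {truck_at(t2,portB)}
    → {in(p1,t2), pkg_at(p3,depot), truck_at(t2,portB)}
  through step 1 (load(p1,t2,portB)): drop {in(p1,t2)}, keep {pkg_at(p3,depot), truck_at(t2,portB)}, require {pkg_at(p1,portB), truck_at(t2,portB)}
    → {pkg_at(p1,portB), pkg_at(p3,depot), truck_at(t2,portB)}

== RESULT ==
["pkg_at(p1,portB)", "pkg_at(p3,depot)", "truck_at(t2,portB)"]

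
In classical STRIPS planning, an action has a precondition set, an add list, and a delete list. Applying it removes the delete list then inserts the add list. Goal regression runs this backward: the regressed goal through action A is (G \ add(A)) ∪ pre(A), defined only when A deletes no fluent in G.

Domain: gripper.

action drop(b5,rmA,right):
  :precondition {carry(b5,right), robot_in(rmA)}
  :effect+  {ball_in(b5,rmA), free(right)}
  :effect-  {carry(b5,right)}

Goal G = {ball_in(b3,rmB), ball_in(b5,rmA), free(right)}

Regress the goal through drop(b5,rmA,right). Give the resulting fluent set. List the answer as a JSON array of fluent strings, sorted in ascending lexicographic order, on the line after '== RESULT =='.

Compute (G \ add) ∪ pre:
  G ∩ del = {}  (empty — regression defined)
  G \ add = {ball_in(b3,rmB), ball_in(b5,rmA), free(right)} \ {ball_in(b5,rmA), free(right)} = {ball_in(b3,rmB)}
  ∪ pre   = {ball_in(b3,rmB)} ∪ {carry(b5,right), robot_in(rmA)}
          = {ball_in(b3,rmB), carry(b5,right), robot_in(rmA)}

== RESULT ==
["ball_in(b3,rmB)", "carry(b5,right)", "robot_in(rmA)"]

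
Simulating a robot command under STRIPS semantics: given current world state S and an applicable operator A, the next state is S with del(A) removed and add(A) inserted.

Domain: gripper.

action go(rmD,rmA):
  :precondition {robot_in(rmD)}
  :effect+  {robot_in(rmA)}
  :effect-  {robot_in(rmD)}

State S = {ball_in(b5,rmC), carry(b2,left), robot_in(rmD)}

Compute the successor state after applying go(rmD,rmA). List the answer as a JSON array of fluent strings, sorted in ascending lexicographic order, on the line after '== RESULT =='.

Progress:
  pre ⊆ S: {robot_in(rmD)} ⊆ S  — applicable
  S \ del = {ball_in(b5,rmC), carry(b2,left)}
  ∪ add   = {ball_in(b5,rmC), carry(b2,left), robot_in(rmA)}

== RESULT ==
["ball_in(b5,rmC)", "carry(b2,left)", "robot_in(rmA)"]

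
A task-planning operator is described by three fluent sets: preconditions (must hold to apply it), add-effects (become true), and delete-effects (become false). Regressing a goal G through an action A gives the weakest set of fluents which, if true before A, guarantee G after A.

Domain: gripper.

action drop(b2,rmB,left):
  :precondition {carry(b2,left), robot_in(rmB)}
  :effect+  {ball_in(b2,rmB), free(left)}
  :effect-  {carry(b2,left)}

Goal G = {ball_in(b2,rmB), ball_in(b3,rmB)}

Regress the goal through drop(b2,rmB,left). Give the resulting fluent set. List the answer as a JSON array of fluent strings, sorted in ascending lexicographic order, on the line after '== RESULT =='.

Regress:
  G ∩ del = {}  (empty — regression defined)
  G \ add = {ball_in(b2,rmB), ball_in(b3,rmB)} \ {ball_in(b2,rmB), free(left)} = {ball_in(b3,rmB)}
  ∪ pre   = {ball_in(b3,rmB)} ∪ {carry(b2,left), robot_in(rmB)}
          = {ball_in(b3,rmB), carry(b2,left), robot_in(rmB)}

== RESULT ==
["ball_in(b3,rmB)", "carry(b2,left)", "robot_in(rmB)"]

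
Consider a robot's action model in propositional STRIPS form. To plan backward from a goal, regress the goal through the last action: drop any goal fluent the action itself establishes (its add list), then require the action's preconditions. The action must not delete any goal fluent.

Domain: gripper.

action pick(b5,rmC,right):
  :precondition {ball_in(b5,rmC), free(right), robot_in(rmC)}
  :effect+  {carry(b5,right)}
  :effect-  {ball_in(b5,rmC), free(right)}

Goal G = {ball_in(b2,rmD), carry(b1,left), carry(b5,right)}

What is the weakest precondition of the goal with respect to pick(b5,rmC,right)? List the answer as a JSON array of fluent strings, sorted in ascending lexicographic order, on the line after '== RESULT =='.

Compute (G \ add) ∪ pre:
  G ∩ del = {}  (empty — regression defined)
  G \ add = {ball_in(b2,rmD), carry(b1,left), carry(b5,right)} \ {carry(b5,right)} = {ball_in(b2,rmD), carry(b1,left)}
  ∪ pre   = {ball_in(b2,rmD), carry(b1,left)} ∪ {ball_in(b5,rmC), free(right), robot_in(rmC)}
          = {ball_in(b2,rmD), ball_in(b5,rmC), carry(b1,left), free(right), robot_in(rmC)}

== RESULT ==
["ball_in(b2,rmD)", "ball_in(b5,rmC)", "carry(b1,left)", "free(right)", "robot_in(rmC)"]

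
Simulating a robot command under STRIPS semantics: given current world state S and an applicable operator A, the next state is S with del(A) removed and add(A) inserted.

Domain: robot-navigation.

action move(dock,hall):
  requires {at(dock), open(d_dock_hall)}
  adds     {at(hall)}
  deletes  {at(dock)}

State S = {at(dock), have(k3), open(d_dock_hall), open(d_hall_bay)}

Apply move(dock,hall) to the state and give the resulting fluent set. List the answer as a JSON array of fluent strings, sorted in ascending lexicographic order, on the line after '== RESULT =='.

Progress:
  pre ⊆ S: {at(dock), open(d_dock_hall)} ⊆ S  — applicable
  S \ del = {have(k3), open(d_dock_hall), open(d_hall_bay)}
  ∪ add   = {at(hall), have(k3), open(d_dock_hall), open(d_hall_bay)}

== RESULT ==
["at(hall)", "have(k3)", "open(d_dock_hall)", "open(d_hall_bay)"]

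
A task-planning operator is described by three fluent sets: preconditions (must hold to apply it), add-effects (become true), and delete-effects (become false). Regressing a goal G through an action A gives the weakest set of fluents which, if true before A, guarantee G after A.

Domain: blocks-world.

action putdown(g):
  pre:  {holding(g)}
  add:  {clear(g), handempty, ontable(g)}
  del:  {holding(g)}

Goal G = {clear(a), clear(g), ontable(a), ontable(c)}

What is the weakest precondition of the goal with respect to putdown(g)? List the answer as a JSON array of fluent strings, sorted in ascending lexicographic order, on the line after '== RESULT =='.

Regress:
  G ∩ del = {}  (empty — regression defined)
  G \ add = {clear(a), clear(g), ontable(a), ontable(c)} \ {clear(g), handempty, ontable(g)} = {clear(a), ontable(a), ontable(c)}
  ∪ pre   = {clear(a), ontable(a), ontable(c)} ∪ {holding(g)}
          = {clear(a), holding(g), ontable(a), ontable(c)}

== RESULT ==
["clear(a)", "holding(g)", "ontable(a)", "ontable(c)"]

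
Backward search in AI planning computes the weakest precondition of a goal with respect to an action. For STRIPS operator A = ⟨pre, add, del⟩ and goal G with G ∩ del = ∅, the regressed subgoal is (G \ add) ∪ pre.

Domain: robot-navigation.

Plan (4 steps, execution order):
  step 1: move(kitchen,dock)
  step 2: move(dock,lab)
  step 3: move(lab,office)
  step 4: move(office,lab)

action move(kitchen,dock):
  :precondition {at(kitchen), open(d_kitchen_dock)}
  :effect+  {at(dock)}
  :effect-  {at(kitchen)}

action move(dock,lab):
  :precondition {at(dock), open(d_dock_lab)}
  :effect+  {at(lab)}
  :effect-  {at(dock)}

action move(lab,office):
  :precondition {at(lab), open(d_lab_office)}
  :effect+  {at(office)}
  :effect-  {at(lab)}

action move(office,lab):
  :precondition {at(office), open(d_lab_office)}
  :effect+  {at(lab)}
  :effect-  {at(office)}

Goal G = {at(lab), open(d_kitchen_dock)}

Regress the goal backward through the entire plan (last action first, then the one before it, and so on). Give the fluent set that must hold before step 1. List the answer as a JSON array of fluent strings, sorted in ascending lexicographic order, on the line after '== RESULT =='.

Work backward from the goal:
  through step 4 (move(office,lab)): drop {at(lab)}, keep {open(d_kitchen_dock)}, require {at(office), open(d_lab_office)}
    → {at(office), open(d_kitchen_dock), open(d_lab_office)}
  through step 3 (move(lab,office)): drop {at(office)}, keep {open(d_kitchen_dock), open(d_lab_office)}, require {at(lab), open(d_lab_office)}
    → {at(lab), open(d_kitchen_dock), open(d_lab_office)}
  through step 2 (move(dock,lab)): drop {at(lab)}, keep {open(d_kitchen_dock), open(d_lab_office)}, require {at(dock), open(d_dock_lab)}
    → {at(dock), open(d_dock_lab), open(d_kitchen_dock), open(d_lab_office)}
  through step 1 (move(kitchen,dock)): drop {at(dock)}, keep {open(d_dock_lab), open(d_kitchen_dock), open(d_lab_office)}, require {at(kitchen), open(d_kitchen_dock)}
    → {at(kitchen), open(d_dock_lab), open(d_kitchen_dock), open(d_lab_office)}

== RESULT ==
["at(kitchen)", "open(d_dock_lab)", "open(d_kitchen_dock)", "open(d_lab_office)"]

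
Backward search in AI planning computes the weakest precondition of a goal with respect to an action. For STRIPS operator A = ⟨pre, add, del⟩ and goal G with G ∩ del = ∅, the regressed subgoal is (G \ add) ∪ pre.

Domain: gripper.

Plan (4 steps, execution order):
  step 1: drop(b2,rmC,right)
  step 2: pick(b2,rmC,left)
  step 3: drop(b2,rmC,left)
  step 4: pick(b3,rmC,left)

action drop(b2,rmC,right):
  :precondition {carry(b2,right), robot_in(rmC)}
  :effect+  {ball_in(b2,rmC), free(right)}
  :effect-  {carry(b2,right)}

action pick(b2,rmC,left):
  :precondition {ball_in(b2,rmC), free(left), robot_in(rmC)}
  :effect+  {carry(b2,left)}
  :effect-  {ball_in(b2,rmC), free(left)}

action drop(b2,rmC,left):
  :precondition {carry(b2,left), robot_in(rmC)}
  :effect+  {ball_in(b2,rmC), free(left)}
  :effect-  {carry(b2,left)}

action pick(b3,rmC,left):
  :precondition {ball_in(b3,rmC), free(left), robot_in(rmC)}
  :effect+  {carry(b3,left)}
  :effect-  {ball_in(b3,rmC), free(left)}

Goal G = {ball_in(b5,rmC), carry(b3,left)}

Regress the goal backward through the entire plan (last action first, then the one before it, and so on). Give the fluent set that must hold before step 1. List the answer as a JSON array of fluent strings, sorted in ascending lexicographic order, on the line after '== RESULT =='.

Regress step by step:
  through step 4 (pick(b3,rmC,left)): drop {carry(b3,left)}, keep {ball_in(b5,rmC)}, require {ball_in(b3,rmC), free(left), robot_in(rmC)}
    → {ball_in(b3,rmC), ball_in(b5,rmC), free(left), robot_in(rmC)}
  through step 3 (drop(b2,rmC,left)): drop {free(left)}, keep {ball_in(b3,rmC), ball_in(b5,rmC), robot_in(rmC)}, require {carry(b2,left), robot_in(rmC)}
    → {ball_in(b3,rmC), ball_in(b5,rmC), carry(b2,left), robot_in(rmC)}
  through step 2 (pick(b2,rmC,left)): drop {carry(b2,left)}, keep {ball_in(b3,rmC), ball_in(b5,rmC), robot_in(rmC)}, require {ball_in(b2,rmC), free(left), robot_in(rmC)}
    → {ball_in(b2,rmC), ball_in(b3,rmC), ball_in(b5,rmC), free(left), robot_in(rmC)}
  through step 1 (drop(b2,rmC,right)): drop {ball_in(b2,rmC)}, keep {ball_in(b3,rmC), ball_in(b5,rmC), free(left), robot_in(rmC)}, require {carry(b2,right), robot_in(rmC)}
    → {ball_in(b3,rmC), ball_in(b5,rmC), carry(b2,right), free(left), robot_in(rmC)}

== RESULT ==
["ball_in(b3,rmC)", "ball_in(b5,rmC)", "carry(b2,right)", "free(left)", "robot_in(rmC)"]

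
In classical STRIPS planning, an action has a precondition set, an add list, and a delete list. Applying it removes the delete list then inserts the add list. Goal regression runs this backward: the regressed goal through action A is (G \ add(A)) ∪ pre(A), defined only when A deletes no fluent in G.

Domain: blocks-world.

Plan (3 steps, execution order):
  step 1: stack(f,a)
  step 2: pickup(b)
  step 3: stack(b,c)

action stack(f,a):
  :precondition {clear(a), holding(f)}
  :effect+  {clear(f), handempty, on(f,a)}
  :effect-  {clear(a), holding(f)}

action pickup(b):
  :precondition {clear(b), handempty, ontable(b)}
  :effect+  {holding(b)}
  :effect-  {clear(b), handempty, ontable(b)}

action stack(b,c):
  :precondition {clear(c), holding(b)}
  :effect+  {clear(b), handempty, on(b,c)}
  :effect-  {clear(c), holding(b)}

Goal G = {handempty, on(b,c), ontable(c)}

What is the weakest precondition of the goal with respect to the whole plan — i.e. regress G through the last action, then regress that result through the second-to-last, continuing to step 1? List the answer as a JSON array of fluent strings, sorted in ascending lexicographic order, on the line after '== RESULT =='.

Regress step by step:
  through step 3 (stack(b,c)): drop {handempty, on(b,c)}, keep {ontable(c)}, require {clear(c), holding(b)}
    → {clear(c), holding(b), ontable(c)}
  through step 2 (pickup(b)): drop {holding(b)}, keep {clear(c), ontable(c)}, require {clear(b), handempty, ontable(b)}
    → {clear(b), clear(c), handempty, ontable(b), ontable(c)}
  through step 1 (stack(f,a)): drop {handempty}, keep {clear(b), clear(c), ontable(b), ontable(c)}, require {clear(a), holding(f)}
    → {clear(a), clear(b), clear(c), holding(f), ontable(b), ontable(c)}

== RESULT ==
["clear(a)", "clear(b)", "clear(c)", "holding(f)", "ontable(b)", "ontable(c)"]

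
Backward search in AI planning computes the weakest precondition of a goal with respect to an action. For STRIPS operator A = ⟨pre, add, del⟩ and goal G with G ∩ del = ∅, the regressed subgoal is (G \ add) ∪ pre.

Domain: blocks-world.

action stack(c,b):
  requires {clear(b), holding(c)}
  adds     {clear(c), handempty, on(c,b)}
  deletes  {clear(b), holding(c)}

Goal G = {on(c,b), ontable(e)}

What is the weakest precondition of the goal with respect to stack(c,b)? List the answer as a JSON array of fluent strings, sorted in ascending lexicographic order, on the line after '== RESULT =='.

Compute (G \ add) ∪ pre:
  G ∩ del = {}  (empty — regression defined)
  G \ add = {on(c,b), ontable(e)} \ {clear(c), handempty, on(c,b)} = {ontable(e)}
  ∪ pre   = {ontable(e)} ∪ {clear(b), holding(c)}
          = {clear(b), holding(c), ontable(e)}

== RESULT ==
["clear(b)", "holding(c)", "ontable(e)"]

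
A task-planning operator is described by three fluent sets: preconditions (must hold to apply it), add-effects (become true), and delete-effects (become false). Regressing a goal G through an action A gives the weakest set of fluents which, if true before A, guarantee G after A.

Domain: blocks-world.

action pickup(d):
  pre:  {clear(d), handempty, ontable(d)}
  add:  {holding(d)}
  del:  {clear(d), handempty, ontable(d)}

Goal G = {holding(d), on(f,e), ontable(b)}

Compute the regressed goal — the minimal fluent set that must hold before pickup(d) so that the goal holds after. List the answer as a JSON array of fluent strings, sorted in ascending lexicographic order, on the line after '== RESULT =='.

Compute (G \ add) ∪ pre:
  G ∩ del = {}  (empty — regression defined)
  G \ add = {holding(d), on(f,e), ontable(b)} \ {holding(d)} = {on(f,e), ontable(b)}
  ∪ pre   = {on(f,e), ontable(b)} ∪ {clear(d), handempty, ontable(d)}
          = {clear(d), handempty, on(f,e), ontable(b), ontable(d)}

== RESULT ==
["clear(d)", "handempty", "on(f,e)", "ontable(b)", "ontable(d)"]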